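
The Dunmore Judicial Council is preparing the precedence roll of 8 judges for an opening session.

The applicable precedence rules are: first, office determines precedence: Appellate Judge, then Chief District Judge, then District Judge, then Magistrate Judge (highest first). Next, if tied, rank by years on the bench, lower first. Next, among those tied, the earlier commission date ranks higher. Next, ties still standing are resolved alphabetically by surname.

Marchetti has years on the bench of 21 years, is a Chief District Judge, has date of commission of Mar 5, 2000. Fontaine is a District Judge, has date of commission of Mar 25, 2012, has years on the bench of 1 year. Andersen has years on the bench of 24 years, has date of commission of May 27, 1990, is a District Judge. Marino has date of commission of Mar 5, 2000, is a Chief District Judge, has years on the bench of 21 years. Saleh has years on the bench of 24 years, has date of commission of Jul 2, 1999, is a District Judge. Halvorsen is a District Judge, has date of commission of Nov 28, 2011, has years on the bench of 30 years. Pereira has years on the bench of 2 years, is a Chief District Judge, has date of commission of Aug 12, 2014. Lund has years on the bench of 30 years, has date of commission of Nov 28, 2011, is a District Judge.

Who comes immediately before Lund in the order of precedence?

By office: Pereira, Marchetti and Marino (Chief District Judge); then Fontaine, Andersen, Saleh, Halvorsen and Lund (District Judge).
Among Pereira, Marchetti and Marino, by years on the bench (lower first): Pereira (2 years) before Marchetti and Marino (21 years).
Marchetti and Marino both have date of commission Mar 5, 2000, so the next rule applies.
Among Marchetti and Marino, alphabetically by surname: Marchetti before Marino.
Among Fontaine, Andersen, Saleh, Halvorsen and Lund, by years on the bench (lower first): Fontaine (1 year) before Andersen and Saleh (24 years) before Halvorsen and Lund (30 years).
Among Andersen and Saleh, by date of commission (earlier first): Andersen (May 27, 1990) before Saleh (Jul 2, 1999).
Halvorsen and Lund both have date of commission Nov 28, 2011, so the next rule applies.
Among Halvorsen and Lund, alphabetically by surname: Halvorsen before Lund.
Order: Pereira, Marchetti, Marino, Fontaine, Andersen, Saleh, Halvorsen, Lund.

Halvorsen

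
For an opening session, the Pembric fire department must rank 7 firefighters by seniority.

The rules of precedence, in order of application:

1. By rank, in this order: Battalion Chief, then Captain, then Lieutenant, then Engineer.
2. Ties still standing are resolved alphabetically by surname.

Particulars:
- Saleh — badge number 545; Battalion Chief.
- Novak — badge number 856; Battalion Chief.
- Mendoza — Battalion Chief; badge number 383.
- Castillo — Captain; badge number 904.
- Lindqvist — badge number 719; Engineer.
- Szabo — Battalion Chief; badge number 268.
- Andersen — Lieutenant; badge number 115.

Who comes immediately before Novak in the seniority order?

By rank: Mendoza, Novak, Saleh and Szabo (Battalion Chief); then Castillo (Captain); then Andersen (Lieutenant); then Lindqvist (Engineer).
Among Mendoza, Novak, Saleh and Szabo, alphabetically by surname: Mendoza before Novak before Saleh before Szabo.
Order: Mendoza, Novak, Saleh, Szabo, Castillo, Andersen, Lindqvist.

Mendoza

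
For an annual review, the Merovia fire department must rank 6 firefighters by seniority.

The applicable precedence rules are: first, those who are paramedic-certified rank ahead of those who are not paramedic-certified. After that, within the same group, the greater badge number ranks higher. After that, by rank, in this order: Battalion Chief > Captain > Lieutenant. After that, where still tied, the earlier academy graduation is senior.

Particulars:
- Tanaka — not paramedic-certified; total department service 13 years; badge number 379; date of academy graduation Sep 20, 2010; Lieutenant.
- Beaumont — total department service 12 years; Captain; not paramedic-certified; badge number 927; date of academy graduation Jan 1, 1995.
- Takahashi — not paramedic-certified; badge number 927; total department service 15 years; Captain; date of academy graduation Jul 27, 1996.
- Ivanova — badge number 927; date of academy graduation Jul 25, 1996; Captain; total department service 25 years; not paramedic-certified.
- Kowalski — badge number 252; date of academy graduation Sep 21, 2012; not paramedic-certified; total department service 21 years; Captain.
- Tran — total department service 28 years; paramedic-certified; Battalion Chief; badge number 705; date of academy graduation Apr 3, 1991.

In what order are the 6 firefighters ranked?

Tran, Beaumont, Ivanova, Takahashi, Tanaka, Kowalski

By the first rule: Tran (paramedic-certified); then Beaumont, Ivanova, Takahashi, Tanaka and Kowalski (each not paramedic-certified).
Among Beaumont, Ivanova, Takahashi, Tanaka and Kowalski, by badge number (higher first): Beaumont, Ivanova and Takahashi (927) before Tanaka (379) before Kowalski (252).
Beaumont, Ivanova and Takahashi are each Captain, so the next rule applies.
Among Beaumont, Ivanova and Takahashi, by date of academy graduation (earlier first): Beaumont (Jan 1, 1995) before Ivanova (Jul 25, 1996) before Takahashi (Jul 27, 1996).
Full order: Tran, Beaumont, Ivanova, Takahashi, Tanaka, Kowalski.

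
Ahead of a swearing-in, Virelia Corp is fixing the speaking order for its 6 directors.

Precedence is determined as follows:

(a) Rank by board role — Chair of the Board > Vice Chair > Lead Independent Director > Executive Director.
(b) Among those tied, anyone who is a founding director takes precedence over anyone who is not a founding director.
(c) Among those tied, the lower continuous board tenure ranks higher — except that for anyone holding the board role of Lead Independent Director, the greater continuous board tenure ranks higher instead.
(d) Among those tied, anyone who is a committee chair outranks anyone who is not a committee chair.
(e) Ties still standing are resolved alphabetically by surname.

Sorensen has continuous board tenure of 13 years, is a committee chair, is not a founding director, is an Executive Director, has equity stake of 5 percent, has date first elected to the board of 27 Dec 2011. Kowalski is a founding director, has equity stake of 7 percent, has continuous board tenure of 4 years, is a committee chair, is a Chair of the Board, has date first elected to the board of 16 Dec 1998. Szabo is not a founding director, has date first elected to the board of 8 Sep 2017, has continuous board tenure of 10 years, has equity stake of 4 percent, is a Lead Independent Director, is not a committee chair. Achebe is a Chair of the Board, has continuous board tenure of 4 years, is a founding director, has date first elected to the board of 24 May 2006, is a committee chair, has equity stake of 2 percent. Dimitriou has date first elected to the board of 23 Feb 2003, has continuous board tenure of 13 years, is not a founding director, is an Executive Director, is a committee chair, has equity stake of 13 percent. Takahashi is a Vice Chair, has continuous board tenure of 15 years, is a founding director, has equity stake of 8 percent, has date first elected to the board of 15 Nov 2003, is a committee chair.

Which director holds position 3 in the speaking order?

Takahashi

By board role: Achebe and Kowalski (Chair of the Board); then Takahashi (Vice Chair); then Szabo (Lead Independent Director); then Dimitriou and Sorensen (Executive Director).
Achebe and Kowalski are each a founding director, so the next rule applies.
Achebe and Kowalski both have continuous board tenure 4 years, so the next rule applies.
Achebe and Kowalski are each a committee chair, so the next rule applies.
Among Achebe and Kowalski, alphabetically by surname: Achebe before Kowalski.
Dimitriou and Sorensen are each not a founding director, so the next rule applies.
Dimitriou and Sorensen both have continuous board tenure 13 years, so the next rule applies.
Dimitriou and Sorensen are each a committee chair, so the next rule applies.
Among Dimitriou and Sorensen, alphabetically by surname: Dimitriou before Sorensen.
Order: Achebe, Kowalski, Takahashi, Szabo, Dimitriou, Sorensen.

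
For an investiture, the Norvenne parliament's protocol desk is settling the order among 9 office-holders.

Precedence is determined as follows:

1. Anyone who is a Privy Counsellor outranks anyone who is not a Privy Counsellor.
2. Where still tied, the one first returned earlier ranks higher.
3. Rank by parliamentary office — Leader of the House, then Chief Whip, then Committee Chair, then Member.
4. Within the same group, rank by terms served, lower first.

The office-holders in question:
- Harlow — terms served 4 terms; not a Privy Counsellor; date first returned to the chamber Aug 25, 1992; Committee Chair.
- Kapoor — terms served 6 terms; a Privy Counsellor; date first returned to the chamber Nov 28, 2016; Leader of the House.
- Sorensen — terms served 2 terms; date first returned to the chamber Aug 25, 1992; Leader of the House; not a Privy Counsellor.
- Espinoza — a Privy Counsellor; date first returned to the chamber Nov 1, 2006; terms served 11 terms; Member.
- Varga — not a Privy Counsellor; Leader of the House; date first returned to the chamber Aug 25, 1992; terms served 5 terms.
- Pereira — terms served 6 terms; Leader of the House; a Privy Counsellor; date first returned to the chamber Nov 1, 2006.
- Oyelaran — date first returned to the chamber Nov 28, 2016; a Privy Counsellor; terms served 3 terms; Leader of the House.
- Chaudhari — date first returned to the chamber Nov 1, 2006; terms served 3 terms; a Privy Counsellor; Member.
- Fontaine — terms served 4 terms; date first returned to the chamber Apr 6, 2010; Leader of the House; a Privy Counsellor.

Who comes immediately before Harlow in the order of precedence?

By the first rule: Pereira, Chaudhari, Espinoza, Fontaine, Oyelaran and Kapoor (each a Privy Counsellor); then Sorensen, Varga and Harlow (each not a Privy Counsellor).
Among Pereira, Chaudhari, Espinoza, Fontaine, Oyelaran and Kapoor, by date first returned to the chamber (earlier first): Pereira, Chaudhari and Espinoza (Nov 1, 2006) before Fontaine (Apr 6, 2010) before Oyelaran and Kapoor (Nov 28, 2016).
Among Pereira, Chaudhari and Espinoza, by parliamentary office: Pereira (Leader of the House) before Chaudhari and Espinoza (Member).
Among Chaudhari and Espinoza, by terms served (lower first): Chaudhari (3 terms) before Espinoza (11 terms).
Oyelaran and Kapoor are each Leader of the House, so the next rule applies.
Among Oyelaran and Kapoor, by terms served (lower first): Oyelaran (3 terms) before Kapoor (6 terms).
Sorensen, Varga and Harlow all have date first returned to the chamber Aug 25, 1992, so the next rule applies.
Among Sorensen, Varga and Harlow, by parliamentary office: Sorensen and Varga (Leader of the House) before Harlow (Committee Chair).
Among Sorensen and Varga, by terms served (lower first): Sorensen (2 terms) before Varga (5 terms).
Order: Pereira, Chaudhari, Espinoza, Fontaine, Oyelaran, Kapoor, Sorensen, Varga, Harlow.

Varga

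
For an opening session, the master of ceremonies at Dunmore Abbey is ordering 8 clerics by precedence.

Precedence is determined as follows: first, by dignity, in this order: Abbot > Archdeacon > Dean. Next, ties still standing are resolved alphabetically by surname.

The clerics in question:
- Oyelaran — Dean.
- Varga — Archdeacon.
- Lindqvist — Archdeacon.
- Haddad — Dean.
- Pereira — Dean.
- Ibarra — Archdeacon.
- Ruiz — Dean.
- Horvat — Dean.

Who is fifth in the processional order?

By dignity: Ibarra, Lindqvist and Varga (Archdeacon); then Haddad, Horvat, Oyelaran, Pereira and Ruiz (Dean).
Among Ibarra, Lindqvist and Varga, alphabetically by surname: Ibarra before Lindqvist before Varga.
Among Haddad, Horvat, Oyelaran, Pereira and Ruiz, alphabetically by surname: Haddad before Horvat before Oyelaran before Pereira before Ruiz.
Order: Ibarra, Lindqvist, Varga, Haddad, Horvat, Oyelaran, Pereira, Ruiz.

Horvat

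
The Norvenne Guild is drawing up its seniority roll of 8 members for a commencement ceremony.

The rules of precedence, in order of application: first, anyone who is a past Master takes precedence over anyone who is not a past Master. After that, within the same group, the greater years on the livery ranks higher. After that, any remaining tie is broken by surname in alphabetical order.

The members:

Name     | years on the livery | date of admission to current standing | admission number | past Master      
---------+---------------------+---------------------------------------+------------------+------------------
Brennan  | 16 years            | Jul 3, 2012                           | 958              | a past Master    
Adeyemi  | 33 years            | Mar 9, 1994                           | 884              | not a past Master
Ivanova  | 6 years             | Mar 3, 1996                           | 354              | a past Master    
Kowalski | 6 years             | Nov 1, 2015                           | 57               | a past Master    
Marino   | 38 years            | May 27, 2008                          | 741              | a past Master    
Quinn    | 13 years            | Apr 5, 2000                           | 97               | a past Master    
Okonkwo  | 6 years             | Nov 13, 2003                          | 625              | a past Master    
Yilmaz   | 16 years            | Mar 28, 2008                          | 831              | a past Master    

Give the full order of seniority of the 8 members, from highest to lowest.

By the first rule: Marino, Brennan, Yilmaz, Quinn, Ivanova, Kowalski and Okonkwo (each a past Master); then Adeyemi (not a past Master).
Among Marino, Brennan, Yilmaz, Quinn, Ivanova, Kowalski and Okonkwo, by years on the livery (higher first): Marino (38 years) before Brennan and Yilmaz (16 years) before Quinn (13 years) before Ivanova, Kowalski and Okonkwo (6 years).
Among Brennan and Yilmaz, alphabetically by surname: Brennan before Yilmaz.
Among Ivanova, Kowalski and Okonkwo, alphabetically by surname: Ivanova before Kowalski before Okonkwo.
Full order: Marino, Brennan, Yilmaz, Quinn, Ivanova, Kowalski, Okonkwo, Adeyemi.

Marino, Brennan, Yilmaz, Quinn, Ivanova, Kowalski, Okonkwo, Adeyemi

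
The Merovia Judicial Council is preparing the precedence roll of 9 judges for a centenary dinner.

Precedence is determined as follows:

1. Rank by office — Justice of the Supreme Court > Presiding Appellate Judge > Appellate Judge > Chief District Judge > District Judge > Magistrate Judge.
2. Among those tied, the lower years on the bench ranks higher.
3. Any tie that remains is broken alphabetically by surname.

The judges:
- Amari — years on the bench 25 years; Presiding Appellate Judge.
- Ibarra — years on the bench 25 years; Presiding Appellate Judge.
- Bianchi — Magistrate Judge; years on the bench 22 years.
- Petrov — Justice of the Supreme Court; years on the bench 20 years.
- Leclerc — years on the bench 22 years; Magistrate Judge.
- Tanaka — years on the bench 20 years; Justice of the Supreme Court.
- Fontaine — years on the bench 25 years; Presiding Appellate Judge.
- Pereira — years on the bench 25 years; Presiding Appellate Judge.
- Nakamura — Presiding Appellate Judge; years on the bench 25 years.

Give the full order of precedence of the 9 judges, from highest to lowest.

Petrov, Tanaka, Amari, Fontaine, Ibarra, Nakamura, Pereira, Bianchi, Leclerc

By office: Petrov and Tanaka (Justice of the Supreme Court); then Amari, Fontaine, Ibarra, Nakamura and Pereira (Presiding Appellate Judge); then Bianchi and Leclerc (Magistrate Judge).
Petrov and Tanaka both have years on the bench 20 years, so the next rule applies.
Among Petrov and Tanaka, alphabetically by surname: Petrov before Tanaka.
Amari, Fontaine, Ibarra, Nakamura and Pereira all have years on the bench 25 years, so the next rule applies.
Among Amari, Fontaine, Ibarra, Nakamura and Pereira, alphabetically by surname: Amari before Fontaine before Ibarra before Nakamura before Pereira.
Bianchi and Leclerc both have years on the bench 22 years, so the next rule applies.
Among Bianchi and Leclerc, alphabetically by surname: Bianchi before Leclerc.
Full order: Petrov, Tanaka, Amari, Fontaine, Ibarra, Nakamura, Pereira, Bianchi, Leclerc.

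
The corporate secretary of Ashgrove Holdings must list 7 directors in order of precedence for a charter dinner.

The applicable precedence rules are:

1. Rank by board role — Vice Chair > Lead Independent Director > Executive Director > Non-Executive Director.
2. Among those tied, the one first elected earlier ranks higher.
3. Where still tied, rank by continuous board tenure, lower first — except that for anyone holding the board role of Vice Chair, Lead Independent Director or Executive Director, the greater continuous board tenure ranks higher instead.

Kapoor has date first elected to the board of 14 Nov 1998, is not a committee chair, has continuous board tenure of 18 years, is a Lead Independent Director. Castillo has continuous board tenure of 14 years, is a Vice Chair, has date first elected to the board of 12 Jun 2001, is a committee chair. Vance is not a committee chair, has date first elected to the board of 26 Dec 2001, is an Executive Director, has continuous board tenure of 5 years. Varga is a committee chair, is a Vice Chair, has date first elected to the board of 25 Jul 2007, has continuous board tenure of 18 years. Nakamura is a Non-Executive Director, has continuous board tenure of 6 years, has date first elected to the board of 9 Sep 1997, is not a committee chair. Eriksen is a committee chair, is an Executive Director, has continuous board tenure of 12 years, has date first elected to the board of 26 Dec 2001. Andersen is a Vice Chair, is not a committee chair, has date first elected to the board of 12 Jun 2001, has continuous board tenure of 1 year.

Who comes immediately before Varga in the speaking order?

By board role: Castillo, Andersen and Varga (Vice Chair); then Kapoor (Lead Independent Director); then Eriksen and Vance (Executive Director); then Nakamura (Non-Executive Director).
Among Castillo, Andersen and Varga, by date first elected to the board (earlier first): Castillo and Andersen (12 Jun 2001) before Varga (25 Jul 2007).
Among Castillo and Andersen, by continuous board tenure (higher first) (reversed rule for this group): Castillo (14 years) before Andersen (1 year).
Eriksen and Vance both have date first elected to the board 26 Dec 2001, so the next rule applies.
Among Eriksen and Vance, by continuous board tenure (higher first) (reversed rule for this group): Eriksen (12 years) before Vance (5 years).
Order: Castillo, Andersen, Varga, Kapoor, Eriksen, Vance, Nakamura.

Andersen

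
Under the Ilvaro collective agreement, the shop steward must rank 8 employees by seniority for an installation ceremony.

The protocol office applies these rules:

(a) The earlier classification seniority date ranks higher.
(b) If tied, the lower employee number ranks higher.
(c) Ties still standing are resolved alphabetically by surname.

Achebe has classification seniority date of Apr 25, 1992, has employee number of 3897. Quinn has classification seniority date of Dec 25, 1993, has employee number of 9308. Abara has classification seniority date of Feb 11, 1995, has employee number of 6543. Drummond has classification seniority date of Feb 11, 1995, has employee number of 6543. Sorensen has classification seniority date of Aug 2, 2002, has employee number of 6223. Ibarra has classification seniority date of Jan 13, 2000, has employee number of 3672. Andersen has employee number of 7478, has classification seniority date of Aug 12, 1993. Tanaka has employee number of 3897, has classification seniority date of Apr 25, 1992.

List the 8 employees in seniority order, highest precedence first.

By classification seniority date (earlier first): Achebe and Tanaka (both Apr 25, 1992); then Andersen (Aug 12, 1993); then Quinn (Dec 25, 1993); then Abara and Drummond (both Feb 11, 1995); then Ibarra (Jan 13, 2000); then Sorensen (Aug 2, 2002).
Achebe and Tanaka both have employee number 3897, so the next rule applies.
Among Achebe and Tanaka, alphabetically by surname: Achebe before Tanaka.
Abara and Drummond both have employee number 6543, so the next rule applies.
Among Abara and Drummond, alphabetically by surname: Abara before Drummond.
Full order: Achebe, Tanaka, Andersen, Quinn, Abara, Drummond, Ibarra, Sorensen.

Achebe, Tanaka, Andersen, Quinn, Abara, Drummond, Ibarra, Sorensen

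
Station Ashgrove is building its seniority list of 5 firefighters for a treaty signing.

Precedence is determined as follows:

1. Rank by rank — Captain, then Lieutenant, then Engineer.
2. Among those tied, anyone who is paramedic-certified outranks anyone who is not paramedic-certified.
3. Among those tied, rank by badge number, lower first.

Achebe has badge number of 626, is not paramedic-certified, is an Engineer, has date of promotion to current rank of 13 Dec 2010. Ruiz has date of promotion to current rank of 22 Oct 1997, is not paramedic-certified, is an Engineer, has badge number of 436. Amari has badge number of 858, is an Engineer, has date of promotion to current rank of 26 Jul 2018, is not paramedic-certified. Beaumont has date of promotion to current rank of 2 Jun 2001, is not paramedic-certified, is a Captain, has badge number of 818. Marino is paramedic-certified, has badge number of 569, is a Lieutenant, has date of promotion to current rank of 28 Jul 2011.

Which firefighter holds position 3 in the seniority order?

By rank: Beaumont (Captain); then Marino (Lieutenant); then Ruiz, Achebe and Amari (Engineer).
Ruiz, Achebe and Amari are each not paramedic-certified, so the next rule applies.
Among Ruiz, Achebe and Amari, by badge number (lower first): Ruiz (436) before Achebe (626) before Amari (858).
Order: Beaumont, Marino, Ruiz, Achebe, Amari.

Ruiz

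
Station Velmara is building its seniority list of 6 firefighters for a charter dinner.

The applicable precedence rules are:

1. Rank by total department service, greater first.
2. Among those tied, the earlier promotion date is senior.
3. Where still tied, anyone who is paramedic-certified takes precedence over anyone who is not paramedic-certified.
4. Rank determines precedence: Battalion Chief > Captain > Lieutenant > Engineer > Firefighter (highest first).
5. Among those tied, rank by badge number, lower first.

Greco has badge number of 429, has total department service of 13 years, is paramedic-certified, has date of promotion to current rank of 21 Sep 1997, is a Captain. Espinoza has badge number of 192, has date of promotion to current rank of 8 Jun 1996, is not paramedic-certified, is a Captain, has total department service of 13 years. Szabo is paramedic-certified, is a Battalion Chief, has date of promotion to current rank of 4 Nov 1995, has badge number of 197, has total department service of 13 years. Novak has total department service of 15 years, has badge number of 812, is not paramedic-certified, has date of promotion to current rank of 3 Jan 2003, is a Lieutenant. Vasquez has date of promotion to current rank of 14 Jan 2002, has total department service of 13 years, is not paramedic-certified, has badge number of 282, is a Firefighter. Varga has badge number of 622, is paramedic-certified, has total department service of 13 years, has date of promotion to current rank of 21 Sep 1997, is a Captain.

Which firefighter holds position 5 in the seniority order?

By total department service (higher first): Novak (15 years); then Szabo, Espinoza, Greco, Varga and Vasquez (each 13 years).
Among Szabo, Espinoza, Greco, Varga and Vasquez, by date of promotion to current rank (earlier first): Szabo (4 Nov 1995) before Espinoza (8 Jun 1996) before Greco and Varga (21 Sep 1997) before Vasquez (14 Jan 2002).
Greco and Varga are each paramedic-certified, so the next rule applies.
Greco and Varga are each Captain, so the next rule applies.
Among Greco and Varga, by badge number (lower first): Greco (429) before Varga (622).
Order: Novak, Szabo, Espinoza, Greco, Varga, Vasquez.

Varga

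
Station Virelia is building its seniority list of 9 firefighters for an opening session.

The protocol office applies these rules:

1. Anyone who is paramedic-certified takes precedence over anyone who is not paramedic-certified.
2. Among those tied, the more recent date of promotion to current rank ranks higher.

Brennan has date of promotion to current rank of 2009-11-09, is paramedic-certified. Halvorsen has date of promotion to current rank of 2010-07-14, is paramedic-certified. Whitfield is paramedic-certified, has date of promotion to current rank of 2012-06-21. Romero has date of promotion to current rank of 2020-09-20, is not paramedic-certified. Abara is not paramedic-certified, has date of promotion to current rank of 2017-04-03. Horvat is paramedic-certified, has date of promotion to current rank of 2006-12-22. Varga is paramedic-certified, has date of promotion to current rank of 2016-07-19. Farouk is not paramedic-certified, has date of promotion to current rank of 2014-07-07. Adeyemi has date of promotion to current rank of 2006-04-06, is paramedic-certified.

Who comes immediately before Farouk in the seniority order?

Abara

By the first rule: Varga, Whitfield, Halvorsen, Brennan, Horvat and Adeyemi (each paramedic-certified); then Romero, Abara and Farouk (each not paramedic-certified).
Among Varga, Whitfield, Halvorsen, Brennan, Horvat and Adeyemi, by date of promotion to current rank (later first): Varga (2016-07-19) before Whitfield (2012-06-21) before Halvorsen (2010-07-14) before Brennan (2009-11-09) before Horvat (2006-12-22) before Adeyemi (2006-04-06).
Among Romero, Abara and Farouk, by date of promotion to current rank (later first): Romero (2020-09-20) before Abara (2017-04-03) before Farouk (2014-07-07).
Order: Varga, Whitfield, Halvorsen, Brennan, Horvat, Adeyemi, Romero, Abara, Farouk.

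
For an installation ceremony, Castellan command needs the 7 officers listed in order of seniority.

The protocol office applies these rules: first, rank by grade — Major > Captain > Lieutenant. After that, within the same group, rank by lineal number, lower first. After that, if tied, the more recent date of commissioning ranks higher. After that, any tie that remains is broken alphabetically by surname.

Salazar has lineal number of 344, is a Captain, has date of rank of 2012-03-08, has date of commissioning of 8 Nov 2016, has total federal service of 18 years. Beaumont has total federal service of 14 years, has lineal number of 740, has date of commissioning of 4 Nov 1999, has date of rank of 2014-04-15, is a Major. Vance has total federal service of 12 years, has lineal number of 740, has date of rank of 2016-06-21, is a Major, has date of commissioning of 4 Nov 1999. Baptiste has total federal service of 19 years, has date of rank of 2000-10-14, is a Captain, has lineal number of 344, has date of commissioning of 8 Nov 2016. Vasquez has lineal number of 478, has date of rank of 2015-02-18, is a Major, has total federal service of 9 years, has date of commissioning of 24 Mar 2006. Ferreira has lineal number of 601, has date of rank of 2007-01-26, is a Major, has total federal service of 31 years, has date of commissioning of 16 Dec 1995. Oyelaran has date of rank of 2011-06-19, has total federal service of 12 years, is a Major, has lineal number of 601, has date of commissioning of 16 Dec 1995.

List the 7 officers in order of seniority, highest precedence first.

By grade: Vasquez, Ferreira, Oyelaran, Beaumont and Vance (Major); then Baptiste and Salazar (Captain).
Among Vasquez, Ferreira, Oyelaran, Beaumont and Vance, by lineal number (lower first): Vasquez (478) before Ferreira and Oyelaran (601) before Beaumont and Vance (740).
Ferreira and Oyelaran both have date of commissioning 16 Dec 1995, so the next rule applies.
Among Ferreira and Oyelaran, alphabetically by surname: Ferreira before Oyelaran.
Beaumont and Vance both have date of commissioning 4 Nov 1999, so the next rule applies.
Among Beaumont and Vance, alphabetically by surname: Beaumont before Vance.
Baptiste and Salazar both have lineal number 344, so the next rule applies.
Baptiste and Salazar both have date of commissioning 8 Nov 2016, so the next rule applies.
Among Baptiste and Salazar, alphabetically by surname: Baptiste before Salazar.
Full order: Vasquez, Ferreira, Oyelaran, Beaumont, Vance, Baptiste, Salazar.

Vasquez, Ferreira, Oyelaran, Beaumont, Vance, Baptiste, Salazar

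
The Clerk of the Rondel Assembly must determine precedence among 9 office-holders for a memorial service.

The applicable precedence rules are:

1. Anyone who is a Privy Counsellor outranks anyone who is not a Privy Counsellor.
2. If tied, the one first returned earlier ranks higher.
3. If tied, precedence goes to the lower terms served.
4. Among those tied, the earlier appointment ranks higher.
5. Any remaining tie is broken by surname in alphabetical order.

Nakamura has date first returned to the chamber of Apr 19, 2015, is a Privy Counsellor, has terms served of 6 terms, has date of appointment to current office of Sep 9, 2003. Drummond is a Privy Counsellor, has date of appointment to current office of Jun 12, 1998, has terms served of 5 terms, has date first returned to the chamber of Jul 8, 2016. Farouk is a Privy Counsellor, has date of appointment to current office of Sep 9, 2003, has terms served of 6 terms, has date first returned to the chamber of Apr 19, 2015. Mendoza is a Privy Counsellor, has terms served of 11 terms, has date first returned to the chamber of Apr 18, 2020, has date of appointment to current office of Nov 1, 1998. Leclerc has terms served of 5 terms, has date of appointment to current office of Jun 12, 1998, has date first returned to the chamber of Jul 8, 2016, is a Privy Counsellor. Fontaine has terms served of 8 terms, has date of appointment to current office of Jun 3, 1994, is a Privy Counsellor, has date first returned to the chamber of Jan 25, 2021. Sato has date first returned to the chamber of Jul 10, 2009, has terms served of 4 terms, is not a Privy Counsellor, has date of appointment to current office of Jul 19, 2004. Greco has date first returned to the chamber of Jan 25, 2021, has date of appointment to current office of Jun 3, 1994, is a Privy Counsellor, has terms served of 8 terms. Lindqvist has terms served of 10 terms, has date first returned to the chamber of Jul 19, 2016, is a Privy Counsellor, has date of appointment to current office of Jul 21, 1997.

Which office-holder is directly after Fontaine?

Greco

By the first rule: Farouk, Nakamura, Drummond, Leclerc, Lindqvist, Mendoza, Fontaine and Greco (each a Privy Counsellor); then Sato (not a Privy Counsellor).
Among Farouk, Nakamura, Drummond, Leclerc, Lindqvist, Mendoza, Fontaine and Greco, by date first returned to the chamber (earlier first): Farouk and Nakamura (Apr 19, 2015) before Drummond and Leclerc (Jul 8, 2016) before Lindqvist (Jul 19, 2016) before Mendoza (Apr 18, 2020) before Fontaine and Greco (Jan 25, 2021).
Farouk and Nakamura both have terms served 6 terms, so the next rule applies.
Farouk and Nakamura both have date of appointment to current office Sep 9, 2003, so the next rule applies.
Among Farouk and Nakamura, alphabetically by surname: Farouk before Nakamura.
Drummond and Leclerc both have terms served 5 terms, so the next rule applies.
Drummond and Leclerc both have date of appointment to current office Jun 12, 1998, so the next rule applies.
Among Drummond and Leclerc, alphabetically by surname: Drummond before Leclerc.
Fontaine and Greco both have terms served 8 terms, so the next rule applies.
Fontaine and Greco both have date of appointment to current office Jun 3, 1994, so the next rule applies.
Among Fontaine and Greco, alphabetically by surname: Fontaine before Greco.
Order: Farouk, Nakamura, Drummond, Leclerc, Lindqvist, Mendoza, Fontaine, Greco, Sato.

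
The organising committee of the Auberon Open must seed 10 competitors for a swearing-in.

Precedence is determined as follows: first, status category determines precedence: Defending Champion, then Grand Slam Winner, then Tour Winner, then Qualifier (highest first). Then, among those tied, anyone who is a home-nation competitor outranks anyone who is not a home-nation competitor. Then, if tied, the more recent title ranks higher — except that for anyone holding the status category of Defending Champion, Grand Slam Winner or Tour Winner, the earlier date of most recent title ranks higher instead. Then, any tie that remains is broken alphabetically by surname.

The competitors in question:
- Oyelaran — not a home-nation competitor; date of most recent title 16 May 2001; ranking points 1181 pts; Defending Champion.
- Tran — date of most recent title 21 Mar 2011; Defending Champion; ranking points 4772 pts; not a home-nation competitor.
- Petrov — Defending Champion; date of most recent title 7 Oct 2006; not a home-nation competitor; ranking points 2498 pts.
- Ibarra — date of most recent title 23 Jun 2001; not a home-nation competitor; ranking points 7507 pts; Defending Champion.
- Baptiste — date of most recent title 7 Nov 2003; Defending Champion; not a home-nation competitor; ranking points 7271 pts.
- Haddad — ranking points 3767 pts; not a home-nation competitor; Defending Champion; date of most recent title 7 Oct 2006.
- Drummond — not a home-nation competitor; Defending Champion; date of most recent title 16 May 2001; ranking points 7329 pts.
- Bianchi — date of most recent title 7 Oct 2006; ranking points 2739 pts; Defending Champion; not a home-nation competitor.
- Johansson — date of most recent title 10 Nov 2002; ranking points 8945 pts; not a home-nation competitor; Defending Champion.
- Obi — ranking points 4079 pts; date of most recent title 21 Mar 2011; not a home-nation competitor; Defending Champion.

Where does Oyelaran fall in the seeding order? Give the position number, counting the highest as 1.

2

By status category: Drummond, Oyelaran, Ibarra, Johansson, Baptiste, Bianchi, Haddad, Petrov, Obi and Tran (Defending Champion).
Drummond, Oyelaran, Ibarra, Johansson, Baptiste, Bianchi, Haddad, Petrov, Obi and Tran are each not a home-nation competitor, so the next rule applies.
Among Drummond, Oyelaran, Ibarra, Johansson, Baptiste, Bianchi, Haddad, Petrov, Obi and Tran, by date of most recent title (earlier first) (reversed rule for this group): Drummond and Oyelaran (16 May 2001) before Ibarra (23 Jun 2001) before Johansson (10 Nov 2002) before Baptiste (7 Nov 2003) before Bianchi, Haddad and Petrov (7 Oct 2006) before Obi and Tran (21 Mar 2011).
Among Drummond and Oyelaran, alphabetically by surname: Drummond before Oyelaran.
Among Bianchi, Haddad and Petrov, alphabetically by surname: Bianchi before Haddad before Petrov.
Among Obi and Tran, alphabetically by surname: Obi before Tran.
Order: Drummond, Oyelaran, Ibarra, Johansson, Baptiste, Bianchi, Haddad, Petrov, Obi, Tran. So position 2.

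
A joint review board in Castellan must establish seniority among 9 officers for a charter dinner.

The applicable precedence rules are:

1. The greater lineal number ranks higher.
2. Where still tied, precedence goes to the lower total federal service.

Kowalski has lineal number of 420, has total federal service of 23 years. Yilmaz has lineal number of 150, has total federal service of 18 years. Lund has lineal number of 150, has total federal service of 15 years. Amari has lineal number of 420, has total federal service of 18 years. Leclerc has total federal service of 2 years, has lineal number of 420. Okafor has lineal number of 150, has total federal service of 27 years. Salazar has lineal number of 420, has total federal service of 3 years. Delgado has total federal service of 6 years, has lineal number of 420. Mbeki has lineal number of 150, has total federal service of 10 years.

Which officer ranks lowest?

Okafor

By lineal number (higher first): Leclerc, Salazar, Delgado, Amari and Kowalski (each 420); then Mbeki, Lund, Yilmaz and Okafor (each 150).
Among Leclerc, Salazar, Delgado, Amari and Kowalski, by total federal service (lower first): Leclerc (2 years) before Salazar (3 years) before Delgado (6 years) before Amari (18 years) before Kowalski (23 years).
Among Mbeki, Lund, Yilmaz and Okafor, by total federal service (lower first): Mbeki (10 years) before Lund (15 years) before Yilmaz (18 years) before Okafor (27 years).
Order: Leclerc, Salazar, Delgado, Amari, Kowalski, Mbeki, Lund, Yilmaz, Okafor.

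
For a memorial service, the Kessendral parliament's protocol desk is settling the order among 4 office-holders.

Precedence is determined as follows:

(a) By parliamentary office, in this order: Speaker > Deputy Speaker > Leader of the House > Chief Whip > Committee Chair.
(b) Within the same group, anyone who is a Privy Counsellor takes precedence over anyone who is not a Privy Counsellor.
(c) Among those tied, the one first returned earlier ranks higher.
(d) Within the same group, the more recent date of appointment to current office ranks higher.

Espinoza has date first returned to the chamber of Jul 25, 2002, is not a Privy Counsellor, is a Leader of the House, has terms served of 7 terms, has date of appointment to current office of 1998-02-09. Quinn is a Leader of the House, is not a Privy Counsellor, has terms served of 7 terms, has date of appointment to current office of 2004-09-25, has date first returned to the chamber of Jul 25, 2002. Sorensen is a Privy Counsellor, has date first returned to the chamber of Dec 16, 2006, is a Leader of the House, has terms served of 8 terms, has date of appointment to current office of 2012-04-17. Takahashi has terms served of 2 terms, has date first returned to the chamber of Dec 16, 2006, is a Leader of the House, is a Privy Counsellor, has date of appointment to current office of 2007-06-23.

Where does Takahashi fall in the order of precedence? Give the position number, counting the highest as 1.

2

By parliamentary office: Sorensen, Takahashi, Quinn and Espinoza (Leader of the House).
Among Sorensen, Takahashi, Quinn and Espinoza, a Privy Counsellor before not a Privy Counsellor: Sorensen and Takahashi (a Privy Counsellor) before Quinn and Espinoza (not a Privy Counsellor).
Sorensen and Takahashi both have date first returned to the chamber Dec 16, 2006, so the next rule applies.
Among Sorensen and Takahashi, by date of appointment to current office (later first): Sorensen (2012-04-17) before Takahashi (2007-06-23).
Quinn and Espinoza both have date first returned to the chamber Jul 25, 2002, so the next rule applies.
Among Quinn and Espinoza, by date of appointment to current office (later first): Quinn (2004-09-25) before Espinoza (1998-02-09).
Order: Sorensen, Takahashi, Quinn, Espinoza. So position 2.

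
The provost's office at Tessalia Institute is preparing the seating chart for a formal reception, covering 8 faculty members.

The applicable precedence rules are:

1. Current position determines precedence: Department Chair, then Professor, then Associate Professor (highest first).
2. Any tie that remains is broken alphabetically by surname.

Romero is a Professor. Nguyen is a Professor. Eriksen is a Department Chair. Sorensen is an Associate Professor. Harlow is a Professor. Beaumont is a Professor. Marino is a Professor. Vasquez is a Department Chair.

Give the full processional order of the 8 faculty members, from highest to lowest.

By current position: Eriksen and Vasquez (Department Chair); then Beaumont, Harlow, Marino, Nguyen and Romero (Professor); then Sorensen (Associate Professor).
Among Eriksen and Vasquez, alphabetically by surname: Eriksen before Vasquez.
Among Beaumont, Harlow, Marino, Nguyen and Romero, alphabetically by surname: Beaumont before Harlow before Marino before Nguyen before Romero.
Full order: Eriksen, Vasquez, Beaumont, Harlow, Marino, Nguyen, Romero, Sorensen.

Eriksen, Vasquez, Beaumont, Harlow, Marino, Nguyen, Romero, Sorensen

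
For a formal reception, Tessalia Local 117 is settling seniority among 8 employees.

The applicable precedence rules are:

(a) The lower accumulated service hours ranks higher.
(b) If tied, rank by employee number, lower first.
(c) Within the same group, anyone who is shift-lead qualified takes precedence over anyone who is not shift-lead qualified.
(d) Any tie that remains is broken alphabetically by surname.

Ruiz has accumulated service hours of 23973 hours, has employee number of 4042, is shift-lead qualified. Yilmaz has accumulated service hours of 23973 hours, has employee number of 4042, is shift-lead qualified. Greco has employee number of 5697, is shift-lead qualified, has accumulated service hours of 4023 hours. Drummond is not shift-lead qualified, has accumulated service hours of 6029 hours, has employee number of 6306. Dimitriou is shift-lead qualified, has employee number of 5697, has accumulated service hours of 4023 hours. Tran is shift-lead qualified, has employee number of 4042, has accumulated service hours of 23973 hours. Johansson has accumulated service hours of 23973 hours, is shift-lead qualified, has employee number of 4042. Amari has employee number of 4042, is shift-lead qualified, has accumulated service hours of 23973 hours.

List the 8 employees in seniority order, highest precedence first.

By accumulated service hours (lower first): Dimitriou and Greco (both 4023 hours); then Drummond (6029 hours); then Amari, Johansson, Ruiz, Tran and Yilmaz (each 23973 hours).
Dimitriou and Greco both have employee number 5697, so the next rule applies.
Dimitriou and Greco are each shift-lead qualified, so the next rule applies.
Among Dimitriou and Greco, alphabetically by surname: Dimitriou before Greco.
Amari, Johansson, Ruiz, Tran and Yilmaz all have employee number 4042, so the next rule applies.
Amari, Johansson, Ruiz, Tran and Yilmaz are each shift-lead qualified, so the next rule applies.
Among Amari, Johansson, Ruiz, Tran and Yilmaz, alphabetically by surname: Amari before Johansson before Ruiz before Tran before Yilmaz.
Full order: Dimitriou, Greco, Drummond, Amari, Johansson, Ruiz, Tran, Yilmaz.

Dimitriou, Greco, Drummond, Amari, Johansson, Ruiz, Tran, Yilmaz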